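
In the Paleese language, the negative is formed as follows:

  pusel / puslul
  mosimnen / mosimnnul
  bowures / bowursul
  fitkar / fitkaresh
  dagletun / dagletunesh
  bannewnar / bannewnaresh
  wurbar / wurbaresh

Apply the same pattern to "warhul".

"warhul" has last vowel 'u'. The one such stem in the data (dagletun → dagletunesh) adds -esh, so the same rule applies.
So warhul → warhulesh.

warhulesh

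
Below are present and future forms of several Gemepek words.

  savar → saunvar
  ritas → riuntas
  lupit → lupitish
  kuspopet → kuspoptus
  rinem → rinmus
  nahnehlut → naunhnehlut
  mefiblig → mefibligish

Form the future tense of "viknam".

viunknam

"viknam" has last vowel 'a'. The stems whose last vowel is 'a' (ritas → riuntas, savar → saunvar) insert -un- after the first vowel.
So viknam → viunknam.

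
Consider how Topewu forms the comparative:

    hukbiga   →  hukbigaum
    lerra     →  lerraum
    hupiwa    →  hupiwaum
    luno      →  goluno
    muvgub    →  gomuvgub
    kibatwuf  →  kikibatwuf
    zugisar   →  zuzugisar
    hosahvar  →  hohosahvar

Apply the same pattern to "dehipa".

muvgub and kibatwuf both have last vowel 'u' yet inflect differently (gomuvgub, kikibatwuf), so the last vowel is not what conditions the rule; the final letter is.
"dehipa" ends in -a. The stems ending in -a (hukbiga → hukbigaum, lerra → lerraum, hupiwa → hupiwaum) add -um.
The other patterns: stems ending in -b or -o add the prefix go-; stems ending in -f or -r repeat the first consonant+vowel as a prefix.
So dehipa → dehipaum.

dehipaum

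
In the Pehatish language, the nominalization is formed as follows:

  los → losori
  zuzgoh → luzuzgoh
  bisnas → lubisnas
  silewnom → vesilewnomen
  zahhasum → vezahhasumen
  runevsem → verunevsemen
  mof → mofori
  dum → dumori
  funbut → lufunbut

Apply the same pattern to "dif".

"dif" has 1 vowel. The stems with 1 vowel (los → losori, mof → mofori, dum → dumori) add -ori.
The other patterns: stems with 2 vowels add the prefix lu-; stems with 3 vowels add ve- … -en around the stem.
So dif → difori.

difori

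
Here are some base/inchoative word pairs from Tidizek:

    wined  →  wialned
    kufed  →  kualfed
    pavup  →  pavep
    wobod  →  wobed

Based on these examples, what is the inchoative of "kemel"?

kealmel

kufed and wobod both end in -d yet inflect differently (kualfed, wobed), so the final letter is not what conditions the rule; the last vowel is.
"kemel" has last vowel 'e'. The stems whose last vowel is 'e' (kufed → kualfed, wined → wialned) insert -al- after the first vowel.
The other pattern: stems whose last vowel is 'o' or 'u' change the last vowel to 'e'.
So kemel → kealmel.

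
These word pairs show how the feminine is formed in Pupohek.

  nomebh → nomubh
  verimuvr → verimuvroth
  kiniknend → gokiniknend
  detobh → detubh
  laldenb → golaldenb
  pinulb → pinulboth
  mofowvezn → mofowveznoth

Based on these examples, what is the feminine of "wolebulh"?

wolebulhoth

laldenb and pinulb both end in -b yet inflect differently (golaldenb, pinulboth), so the final letter is not what conditions the rule; the second-to-last letter is.
"wolebulh" has second-to-last letter 'l'. The one such stem in the data (pinulb → pinulboth) adds -oth, so the same rule applies.
So wolebulh → wolebulhoth.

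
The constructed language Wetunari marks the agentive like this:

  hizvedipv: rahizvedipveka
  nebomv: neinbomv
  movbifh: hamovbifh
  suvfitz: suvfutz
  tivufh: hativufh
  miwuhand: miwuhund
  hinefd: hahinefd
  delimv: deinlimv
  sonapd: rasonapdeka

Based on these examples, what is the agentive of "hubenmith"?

"hubenmith" has second-to-last letter 't'. The one such stem in the data (suvfitz → suvfutz) changes the last vowel to 'u' (as does miwuhand), so the same rule applies.
The other patterns: stems whose second-to-last letter is 'm' insert -in- after the first vowel; stems whose second-to-last letter is 'p' add ra- … -eka around the stem; stems whose second-to-last letter is 'f' add the prefix ha-.
So hubenmith → hubenmuth.

hubenmuth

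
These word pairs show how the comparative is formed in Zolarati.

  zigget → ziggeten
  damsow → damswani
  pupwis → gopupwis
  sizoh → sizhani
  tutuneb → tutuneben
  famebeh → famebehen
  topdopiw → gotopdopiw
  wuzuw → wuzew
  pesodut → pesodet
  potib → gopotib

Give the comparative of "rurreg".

"rurreg" has last vowel 'e'. The stems whose last vowel is 'e' (zigget → ziggeten, famebeh → famebehen, tutuneb → tutuneben) add -en.
So rurreg → rurregen.

rurregen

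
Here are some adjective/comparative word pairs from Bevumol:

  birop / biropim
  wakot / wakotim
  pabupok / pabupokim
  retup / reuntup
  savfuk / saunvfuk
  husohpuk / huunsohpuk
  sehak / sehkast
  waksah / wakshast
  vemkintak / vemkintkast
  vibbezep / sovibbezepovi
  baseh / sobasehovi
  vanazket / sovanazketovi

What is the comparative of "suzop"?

birop and retup both end in -p yet inflect differently (biropim, reuntup), so the final letter is not what conditions the rule; the last vowel is.
"suzop" has last vowel 'o'. The stems whose last vowel is 'o' (birop → biropim, wakot → wakotim, pabupok → pabupokim) add -im.
The other patterns: stems whose last vowel is 'u' insert -un- after the first vowel; stems whose last vowel is 'a' delete the last vowel and add -ast; stems whose last vowel is 'e' add so- … -ovi around the stem.
So suzop → suzopim.

suzopim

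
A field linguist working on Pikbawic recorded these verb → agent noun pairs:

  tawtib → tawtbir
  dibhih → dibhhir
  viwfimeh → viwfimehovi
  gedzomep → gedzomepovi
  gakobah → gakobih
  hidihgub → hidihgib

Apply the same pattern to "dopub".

dopib

dibhih and viwfimeh both end in -h yet inflect differently (dibhhir, viwfimehovi), so the final letter is not what conditions the rule; the last vowel is.
"dopub" has last vowel 'u'. The one such stem in the data (hidihgub → hidihgib) changes the last vowel to 'i' (as does gakobah), so the same rule applies.
The other patterns: stems whose last vowel is 'i' delete the last vowel and add -ir; stems whose last vowel is 'e' add -ovi.
So dopub → dopib.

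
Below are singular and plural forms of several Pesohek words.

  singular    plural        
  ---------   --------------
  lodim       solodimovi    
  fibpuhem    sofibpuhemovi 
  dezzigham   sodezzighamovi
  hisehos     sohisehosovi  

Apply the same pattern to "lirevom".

Every pair shown (lodim → solodimovi, fibpuhem → sofibpuhemovi, dezzigham → sodezzighamovi, …) follows the same rule: add so- … -ovi around the stem.
So lirevom → solirevomovi.

solirevomovi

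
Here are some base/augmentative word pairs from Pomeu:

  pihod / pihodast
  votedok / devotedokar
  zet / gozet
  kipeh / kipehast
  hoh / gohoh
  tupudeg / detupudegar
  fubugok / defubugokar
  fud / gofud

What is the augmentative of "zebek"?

fud and pihod both end in -d yet inflect differently (gofud, pihodast), so the final letter is not what conditions the rule; the number of vowels is.
"zebek" has 2 vowels. The stems with 2 vowels (pihod → pihodast, kipeh → kipehast) add -ast.
So zebek → zebekast.

zebekast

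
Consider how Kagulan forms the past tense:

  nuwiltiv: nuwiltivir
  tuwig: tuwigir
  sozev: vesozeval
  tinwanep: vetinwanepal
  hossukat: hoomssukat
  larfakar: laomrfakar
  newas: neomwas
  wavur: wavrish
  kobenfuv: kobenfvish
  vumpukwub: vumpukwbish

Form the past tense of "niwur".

niwrish

nuwiltiv and sozev both end in -v yet inflect differently (nuwiltivir, vesozeval), so the final letter is not what conditions the rule; the last vowel is.
"niwur" has last vowel 'u'. The stems whose last vowel is 'u' (wavur → wavrish, kobenfuv → kobenfvish, vumpukwub → vumpukwbish) delete the last vowel and add -ish.
So niwur → niwrish.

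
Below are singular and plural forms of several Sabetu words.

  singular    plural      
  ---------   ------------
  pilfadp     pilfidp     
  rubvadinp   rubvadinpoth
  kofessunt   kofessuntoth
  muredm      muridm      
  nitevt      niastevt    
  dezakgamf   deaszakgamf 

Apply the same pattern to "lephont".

lephontoth

pilfadp and rubvadinp both end in -p yet inflect differently (pilfidp, rubvadinpoth), so the final letter is not what conditions the rule; the second-to-last letter is.
"lephont" has second-to-last letter 'n'. The stems whose second-to-last letter is 'n' (rubvadinp → rubvadinpoth, kofessunt → kofessuntoth) add -oth.
The other patterns: stems whose second-to-last letter is 'd' change the last vowel to 'i'; stems whose second-to-last letter is 'm' or 'v' insert -as- after the first vowel.
So lephont → lephontoth.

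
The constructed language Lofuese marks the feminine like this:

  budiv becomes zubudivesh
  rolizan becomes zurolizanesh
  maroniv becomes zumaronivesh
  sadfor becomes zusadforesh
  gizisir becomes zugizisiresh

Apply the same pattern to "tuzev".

Every pair shown (budiv → zubudivesh, rolizan → zurolizanesh, maroniv → zumaronivesh, …) follows the same rule: add zu- … -esh around the stem.
So tuzev → zutuzevesh.

zutuzevesh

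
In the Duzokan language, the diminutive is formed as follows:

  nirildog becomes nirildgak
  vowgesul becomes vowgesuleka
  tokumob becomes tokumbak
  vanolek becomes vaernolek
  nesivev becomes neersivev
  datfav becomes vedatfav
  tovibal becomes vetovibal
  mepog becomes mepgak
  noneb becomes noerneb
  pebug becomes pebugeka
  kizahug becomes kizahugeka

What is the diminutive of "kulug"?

kulugeka

tokumob and noneb both end in -b yet inflect differently (tokumbak, noerneb), so the final letter is not what conditions the rule; the last vowel is.
"kulug" has last vowel 'u'. The stems whose last vowel is 'u' (kizahug → kizahugeka, vowgesul → vowgesuleka, pebug → pebugeka) add -eka.
So kulug → kulugeka.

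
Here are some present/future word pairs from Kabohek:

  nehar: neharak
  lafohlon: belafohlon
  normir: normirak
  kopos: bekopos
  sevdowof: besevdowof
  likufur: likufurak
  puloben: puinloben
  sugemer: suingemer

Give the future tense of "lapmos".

lafohlon and puloben both end in -n yet inflect differently (belafohlon, puinloben), so the final letter is not what conditions the rule; the last vowel is.
"lapmos" has last vowel 'o'. The stems whose last vowel is 'o' (lafohlon → belafohlon, kopos → bekopos, sevdowof → besevdowof) add the prefix be-.
So lapmos → belapmos.

belapmos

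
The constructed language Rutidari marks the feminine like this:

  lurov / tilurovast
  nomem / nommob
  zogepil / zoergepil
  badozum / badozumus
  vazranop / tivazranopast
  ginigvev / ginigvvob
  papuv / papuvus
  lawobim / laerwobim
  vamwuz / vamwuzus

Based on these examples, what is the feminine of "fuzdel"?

fuzdlob

"fuzdel" has last vowel 'e'. The stems whose last vowel is 'e' (ginigvev → ginigvvob, nomem → nommob) delete the last vowel and add -ob.
So fuzdel → fuzdlob.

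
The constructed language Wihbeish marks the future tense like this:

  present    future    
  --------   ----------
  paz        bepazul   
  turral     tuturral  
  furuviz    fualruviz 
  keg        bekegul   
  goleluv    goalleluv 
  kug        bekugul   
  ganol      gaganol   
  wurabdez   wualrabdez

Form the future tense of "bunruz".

bubunruz

paz and furuviz both end in -z yet inflect differently (bepazul, fualruviz), so the final letter is not what conditions the rule; the number of vowels is.
"bunruz" has 2 vowels. The stems with 2 vowels (ganol → gaganol, turral → tuturral) repeat the first consonant+vowel as a prefix.
The other patterns: stems with 1 vowel add be- … -ul around the stem; stems with 3 vowels insert -al- after the first vowel.
So bunruz → bubunruz.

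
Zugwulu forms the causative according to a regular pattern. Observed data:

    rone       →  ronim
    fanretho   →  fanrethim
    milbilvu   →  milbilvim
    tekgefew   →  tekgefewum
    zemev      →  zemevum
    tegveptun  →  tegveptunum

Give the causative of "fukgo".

fukgim

tegveptun and milbilvu both have last vowel 'u' yet inflect differently (tegveptunum, milbilvim), so the last vowel is not what conditions the rule; whether the stem ends in a vowel or a consonant is.
"fukgo" ends in a vowel. The stems ending in a vowel (fanretho → fanrethim, milbilvu → milbilvim, rone → ronim) drop the final letter and add -im.
So fukgo → fukgim.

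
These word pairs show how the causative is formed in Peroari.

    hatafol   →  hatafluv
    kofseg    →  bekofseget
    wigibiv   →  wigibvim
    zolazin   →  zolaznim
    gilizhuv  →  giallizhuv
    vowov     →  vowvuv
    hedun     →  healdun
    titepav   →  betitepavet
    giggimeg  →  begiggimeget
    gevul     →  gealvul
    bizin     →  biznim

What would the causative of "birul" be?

vowov and wigibiv both end in -v yet inflect differently (vowvuv, wigibvim), so the final letter is not what conditions the rule; the last vowel is.
"birul" has last vowel 'u'. The stems whose last vowel is 'u' (gilizhuv → giallizhuv, hedun → healdun, gevul → gealvul) insert -al- after the first vowel.
The other patterns: stems whose last vowel is 'o' delete the last vowel and add -uv; stems whose last vowel is 'i' delete the last vowel and add -im; stems whose last vowel is 'a' or 'e' add be- … -et around the stem.
So birul → bialrul.

bialrul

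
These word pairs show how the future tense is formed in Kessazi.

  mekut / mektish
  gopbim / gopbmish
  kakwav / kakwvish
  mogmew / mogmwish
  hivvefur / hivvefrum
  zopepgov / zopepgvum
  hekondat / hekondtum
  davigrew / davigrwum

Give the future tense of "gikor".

gikrish

"gikor" has 2 vowels. The stems with 2 vowels (mekut → mektish, gopbim → gopbmish, kakwav → kakwvish) delete the last vowel and add -ish.
The other pattern: stems with 3 vowels delete the last vowel and add -um.
So gikor → gikrish.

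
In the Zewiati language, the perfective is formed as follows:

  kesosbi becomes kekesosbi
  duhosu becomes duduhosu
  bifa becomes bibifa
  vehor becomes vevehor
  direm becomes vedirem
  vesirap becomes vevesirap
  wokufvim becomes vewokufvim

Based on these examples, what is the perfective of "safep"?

vesafep

"safep" ends in a consonant. The stems ending in a consonant (vehor → vevehor, direm → vedirem, vesirap → vevesirap) add the prefix ve-.
The other pattern: stems ending in a vowel repeat the first consonant+vowel as a prefix.
So safep → vesafep.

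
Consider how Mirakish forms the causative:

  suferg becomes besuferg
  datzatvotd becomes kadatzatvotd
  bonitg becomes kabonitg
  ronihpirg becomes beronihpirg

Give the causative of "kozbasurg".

suferg and bonitg both end in -g yet inflect differently (besuferg, kabonitg), so the final letter is not what conditions the rule; the second-to-last letter is.
"kozbasurg" has second-to-last letter 'r'. The stems whose second-to-last letter is 'r' (suferg → besuferg, ronihpirg → beronihpirg) add the prefix be-.
The other pattern: stems whose second-to-last letter is 't' add the prefix ka-.
So kozbasurg → bekozbasurg.

bekozbasurg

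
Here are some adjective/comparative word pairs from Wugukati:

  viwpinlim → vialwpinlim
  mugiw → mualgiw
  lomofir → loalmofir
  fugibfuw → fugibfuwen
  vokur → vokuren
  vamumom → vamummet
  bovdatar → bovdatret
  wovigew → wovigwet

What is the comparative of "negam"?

negmet

mugiw and fugibfuw both end in -w yet inflect differently (mualgiw, fugibfuwen), so the final letter is not what conditions the rule; the last vowel is.
"negam" has last vowel 'a'. The one such stem in the data (bovdatar → bovdatret) deletes the last vowel and adds -et (as do vamumom, wovigew), so the same rule applies.
So negam → negmet.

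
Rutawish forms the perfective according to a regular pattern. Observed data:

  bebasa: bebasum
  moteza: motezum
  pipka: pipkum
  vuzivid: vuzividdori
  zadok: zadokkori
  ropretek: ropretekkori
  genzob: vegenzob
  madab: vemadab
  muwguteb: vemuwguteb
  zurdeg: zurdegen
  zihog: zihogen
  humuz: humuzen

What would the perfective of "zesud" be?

zesuddori

zadok and genzob both have last vowel 'o' yet inflect differently (zadokkori, vegenzob), so the last vowel is not what conditions the rule; the final letter is.
"zesud" ends in -d. The one such stem in the data (vuzivid → vuzividdori) doubles the final consonant and adds -ori (as do zadok, ropretek), so the same rule applies.
The other patterns: stems ending in -a drop the final letter and add -um; stems ending in -b add the prefix ve-; stems ending in -g or -z add -en.
So zesud → zesuddori.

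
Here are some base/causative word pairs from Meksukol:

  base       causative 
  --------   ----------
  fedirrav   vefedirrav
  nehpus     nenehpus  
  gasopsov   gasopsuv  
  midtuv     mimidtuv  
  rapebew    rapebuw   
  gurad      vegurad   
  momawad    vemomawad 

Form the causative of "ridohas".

veridohas

fedirrav and midtuv both end in -v yet inflect differently (vefedirrav, mimidtuv), so the final letter is not what conditions the rule; the last vowel is.
"ridohas" has last vowel 'a'. The stems whose last vowel is 'a' (momawad → vemomawad, gurad → vegurad, fedirrav → vefedirrav) add the prefix ve-.
The other patterns: stems whose last vowel is 'u' repeat the first consonant+vowel as a prefix; stems whose last vowel is 'e' or 'o' change the last vowel to 'u'.
So ridohas → veridohas.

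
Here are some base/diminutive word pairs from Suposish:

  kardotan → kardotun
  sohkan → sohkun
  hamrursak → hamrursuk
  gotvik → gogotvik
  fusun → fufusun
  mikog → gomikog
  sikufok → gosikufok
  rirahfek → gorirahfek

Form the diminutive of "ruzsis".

ruruzsis

hamrursak and gotvik both end in -k yet inflect differently (hamrursuk, gogotvik), so the final letter is not what conditions the rule; the last vowel is.
"ruzsis" has last vowel 'i'. The one such stem in the data (gotvik → gogotvik) repeats the first consonant+vowel as a prefix (as does fusun), so the same rule applies.
The other patterns: stems whose last vowel is 'a' change the last vowel to 'u'; stems whose last vowel is 'e' or 'o' add the prefix go-.
So ruzsis → ruruzsis.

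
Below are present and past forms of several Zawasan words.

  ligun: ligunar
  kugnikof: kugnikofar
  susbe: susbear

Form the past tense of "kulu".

Every pair shown (ligun → ligunar, kugnikof → kugnikofar, susbe → susbear) follows the same rule: add -ar.
So kulu → kuluar.

kuluar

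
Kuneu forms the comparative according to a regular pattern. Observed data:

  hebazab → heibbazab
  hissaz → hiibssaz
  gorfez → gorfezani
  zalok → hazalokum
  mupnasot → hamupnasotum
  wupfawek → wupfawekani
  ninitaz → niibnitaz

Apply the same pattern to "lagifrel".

lagifrelani

zalok and wupfawek both end in -k yet inflect differently (hazalokum, wupfawekani), so the final letter is not what conditions the rule; the last vowel is.
"lagifrel" has last vowel 'e'. The stems whose last vowel is 'e' (gorfez → gorfezani, wupfawek → wupfawekani) add -ani.
The other patterns: stems whose last vowel is 'o' add ha- … -um around the stem; stems whose last vowel is 'a' insert -ib- after the first vowel.
So lagifrel → lagifrelani.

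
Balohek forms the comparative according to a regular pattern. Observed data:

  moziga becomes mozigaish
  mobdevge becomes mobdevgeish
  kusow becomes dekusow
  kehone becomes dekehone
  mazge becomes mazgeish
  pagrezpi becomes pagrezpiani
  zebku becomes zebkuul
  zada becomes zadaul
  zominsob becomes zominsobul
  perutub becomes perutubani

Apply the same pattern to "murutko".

kehone and mazge both end in -e yet inflect differently (dekehone, mazgeish), so the final letter is not what conditions the rule; the first letter is.
"murutko" begins with m-. The stems beginning with m- (mazge → mazgeish, mobdevge → mobdevgeish, moziga → mozigaish) add -ish.
So murutko → murutkoish.

murutkoish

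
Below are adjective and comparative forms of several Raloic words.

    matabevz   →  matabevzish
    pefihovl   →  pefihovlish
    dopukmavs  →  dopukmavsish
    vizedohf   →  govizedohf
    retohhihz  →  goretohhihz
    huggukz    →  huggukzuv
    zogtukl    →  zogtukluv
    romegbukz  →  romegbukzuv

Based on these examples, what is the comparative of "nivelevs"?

matabevz and retohhihz both end in -z yet inflect differently (matabevzish, goretohhihz), so the final letter is not what conditions the rule; the second-to-last letter is.
"nivelevs" has second-to-last letter 'v'. The stems whose second-to-last letter is 'v' (matabevz → matabevzish, pefihovl → pefihovlish, dopukmavs → dopukmavsish) add -ish.
So nivelevs → nivelevsish.

nivelevsish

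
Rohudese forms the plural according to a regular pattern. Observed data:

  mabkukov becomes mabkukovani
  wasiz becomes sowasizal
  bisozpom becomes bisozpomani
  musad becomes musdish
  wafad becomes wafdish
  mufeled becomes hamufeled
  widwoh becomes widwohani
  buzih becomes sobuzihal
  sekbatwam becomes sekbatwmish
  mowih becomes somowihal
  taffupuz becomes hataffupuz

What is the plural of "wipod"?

wipodani

"wipod" has last vowel 'o'. The stems whose last vowel is 'o' (widwoh → widwohani, bisozpom → bisozpomani, mabkukov → mabkukovani) add -ani.
The other patterns: stems whose last vowel is 'a' delete the last vowel and add -ish; stems whose last vowel is 'i' add so- … -al around the stem; stems whose last vowel is 'e' or 'u' add the prefix ha-.
So wipod → wipodani.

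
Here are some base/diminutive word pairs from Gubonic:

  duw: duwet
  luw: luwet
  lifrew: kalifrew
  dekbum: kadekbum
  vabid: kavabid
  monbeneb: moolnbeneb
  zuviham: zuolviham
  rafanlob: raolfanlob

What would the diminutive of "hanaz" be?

duw and lifrew both end in -w yet inflect differently (duwet, kalifrew), so the final letter is not what conditions the rule; the number of vowels is.
"hanaz" has 2 vowels. The stems with 2 vowels (lifrew → kalifrew, dekbum → kadekbum, vabid → kavabid) add the prefix ka-.
So hanaz → kahanaz.

kahanaz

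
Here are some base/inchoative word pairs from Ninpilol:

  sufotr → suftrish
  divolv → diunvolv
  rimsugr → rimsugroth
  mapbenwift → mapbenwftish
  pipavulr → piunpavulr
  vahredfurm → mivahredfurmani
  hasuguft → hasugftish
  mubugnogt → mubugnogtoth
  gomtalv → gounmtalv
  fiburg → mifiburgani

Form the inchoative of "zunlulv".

pipavulr and rimsugr both end in -r yet inflect differently (piunpavulr, rimsugroth), so the final letter is not what conditions the rule; the second-to-last letter is.
"zunlulv" has second-to-last letter 'l'. The stems whose second-to-last letter is 'l' (gomtalv → gounmtalv, divolv → diunvolv, pipavulr → piunpavulr) insert -un- after the first vowel.
The other patterns: stems whose second-to-last letter is 'r' add mi- … -ani around the stem; stems whose second-to-last letter is 'g' add -oth; stems whose second-to-last letter is 'f' or 't' delete the last vowel and add -ish.
So zunlulv → zuunnlulv.

zuunnlulv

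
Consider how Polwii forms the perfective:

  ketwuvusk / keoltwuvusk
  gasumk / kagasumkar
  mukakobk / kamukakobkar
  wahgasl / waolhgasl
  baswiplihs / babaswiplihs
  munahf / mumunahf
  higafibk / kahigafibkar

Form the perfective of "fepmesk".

feolpmesk

"fepmesk" has second-to-last letter 's'. The stems whose second-to-last letter is 's' (wahgasl → waolhgasl, ketwuvusk → keoltwuvusk) insert -ol- after the first vowel.
The other patterns: stems whose second-to-last letter is 'h' repeat the first consonant+vowel as a prefix; stems whose second-to-last letter is 'b' or 'm' add ka- … -ar around the stem.
So fepmesk → feolpmesk.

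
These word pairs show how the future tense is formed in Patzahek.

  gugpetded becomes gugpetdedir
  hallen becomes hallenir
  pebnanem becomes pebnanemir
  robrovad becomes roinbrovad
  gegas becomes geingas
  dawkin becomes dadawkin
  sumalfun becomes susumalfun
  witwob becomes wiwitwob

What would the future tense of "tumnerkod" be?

tutumnerkod

gugpetded and robrovad both end in -d yet inflect differently (gugpetdedir, roinbrovad), so the final letter is not what conditions the rule; the last vowel is.
"tumnerkod" has last vowel 'o'. The one such stem in the data (witwob → wiwitwob) repeats the first consonant+vowel as a prefix (as do dawkin, sumalfun), so the same rule applies.
The other patterns: stems whose last vowel is 'e' add -ir; stems whose last vowel is 'a' insert -in- after the first vowel.
So tumnerkod → tutumnerkod.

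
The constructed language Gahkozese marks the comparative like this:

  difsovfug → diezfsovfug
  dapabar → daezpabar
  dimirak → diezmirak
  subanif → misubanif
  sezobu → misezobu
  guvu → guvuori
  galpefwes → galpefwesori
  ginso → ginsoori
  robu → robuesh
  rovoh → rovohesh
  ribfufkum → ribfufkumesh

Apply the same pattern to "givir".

sezobu and guvu both end in -u yet inflect differently (misezobu, guvuori), so the final letter is not what conditions the rule; the first letter is.
"givir" begins with g-. The stems beginning with g- (guvu → guvuori, galpefwes → galpefwesori, ginso → ginsoori) add -ori.
The other patterns: stems beginning with d- insert -ez- after the first vowel; stems beginning with s- add the prefix mi-; stems beginning with r- add -esh.
So givir → givirori.

givirori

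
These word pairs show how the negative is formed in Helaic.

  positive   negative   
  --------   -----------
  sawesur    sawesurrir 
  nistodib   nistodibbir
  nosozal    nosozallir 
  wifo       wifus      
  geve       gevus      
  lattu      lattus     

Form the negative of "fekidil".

sawesur and lattu both have last vowel 'u' yet inflect differently (sawesurrir, lattus), so the last vowel is not what conditions the rule; whether the stem ends in a vowel or a consonant is.
"fekidil" ends in a consonant. The stems ending in a consonant (sawesur → sawesurrir, nistodib → nistodibbir, nosozal → nosozallir) double the final consonant and add -ir.
So fekidil → fekidillir.

fekidillir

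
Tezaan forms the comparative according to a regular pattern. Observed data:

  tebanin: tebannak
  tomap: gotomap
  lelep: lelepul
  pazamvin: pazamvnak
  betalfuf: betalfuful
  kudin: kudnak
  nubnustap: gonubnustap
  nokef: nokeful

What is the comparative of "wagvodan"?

nubnustap and lelep both end in -p yet inflect differently (gonubnustap, lelepul), so the final letter is not what conditions the rule; the last vowel is.
"wagvodan" has last vowel 'a'. The stems whose last vowel is 'a' (nubnustap → gonubnustap, tomap → gotomap) add the prefix go-.
The other patterns: stems whose last vowel is 'i' delete the last vowel and add -ak; stems whose last vowel is 'e' or 'u' add -ul.
So wagvodan → gowagvodan.

gowagvodan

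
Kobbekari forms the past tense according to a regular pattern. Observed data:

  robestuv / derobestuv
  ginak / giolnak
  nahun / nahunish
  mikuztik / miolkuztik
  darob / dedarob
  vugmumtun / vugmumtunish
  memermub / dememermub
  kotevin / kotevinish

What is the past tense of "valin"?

valinish

"valin" ends in -n. The stems ending in -n (nahun → nahunish, kotevin → kotevinish, vugmumtun → vugmumtunish) add -ish.
The other patterns: stems ending in -k insert -ol- after the first vowel; stems ending in -b or -v add the prefix de-.
So valin → valinish.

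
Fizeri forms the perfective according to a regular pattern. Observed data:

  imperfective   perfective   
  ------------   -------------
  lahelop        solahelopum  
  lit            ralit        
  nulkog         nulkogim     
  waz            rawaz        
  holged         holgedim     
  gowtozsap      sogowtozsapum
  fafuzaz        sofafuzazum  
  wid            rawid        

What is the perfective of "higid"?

higidim

wid and holged both end in -d yet inflect differently (rawid, holgedim), so the final letter is not what conditions the rule; the number of vowels is.
"higid" has 2 vowels. The stems with 2 vowels (holged → holgedim, nulkog → nulkogim) add -im.
So higid → higidim.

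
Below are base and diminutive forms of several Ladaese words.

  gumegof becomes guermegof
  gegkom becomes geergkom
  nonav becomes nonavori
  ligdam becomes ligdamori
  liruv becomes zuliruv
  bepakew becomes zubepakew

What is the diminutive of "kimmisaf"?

kimmisafori

"kimmisaf" has last vowel 'a'. The stems whose last vowel is 'a' (nonav → nonavori, ligdam → ligdamori) add -ori.
The other patterns: stems whose last vowel is 'o' insert -er- after the first vowel; stems whose last vowel is 'e' or 'u' add the prefix zu-.
So kimmisaf → kimmisafori.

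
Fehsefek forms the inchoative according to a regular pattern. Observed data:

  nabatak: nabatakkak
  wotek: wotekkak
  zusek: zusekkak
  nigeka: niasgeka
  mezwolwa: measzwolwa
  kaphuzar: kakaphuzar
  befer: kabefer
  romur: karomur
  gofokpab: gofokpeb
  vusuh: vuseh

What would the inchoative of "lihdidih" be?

nabatak and nigeka both have last vowel 'a' yet inflect differently (nabatakkak, niasgeka), so the last vowel is not what conditions the rule; the final letter is.
"lihdidih" ends in -h. The one such stem in the data (vusuh → vuseh) changes the last vowel to 'e' (as does gofokpab), so the same rule applies.
So lihdidih → lihdideh.

lihdideh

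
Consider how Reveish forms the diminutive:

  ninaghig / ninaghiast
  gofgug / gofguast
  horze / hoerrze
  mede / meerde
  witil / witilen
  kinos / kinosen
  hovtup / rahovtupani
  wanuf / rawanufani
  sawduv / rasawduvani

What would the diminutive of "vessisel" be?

vessiselen

"vessisel" ends in -l. The one such stem in the data (witil → witilen) adds -en, so the same rule applies.
The other patterns: stems ending in -g drop the final letter and add -ast; stems ending in -e insert -er- after the first vowel; stems ending in -f, -p or -v add ra- … -ani around the stem.
So vessisel → vessiselen.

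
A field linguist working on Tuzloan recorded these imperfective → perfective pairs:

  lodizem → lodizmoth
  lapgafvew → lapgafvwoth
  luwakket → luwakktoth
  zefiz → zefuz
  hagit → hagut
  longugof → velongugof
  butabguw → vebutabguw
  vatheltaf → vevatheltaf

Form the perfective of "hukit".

hukut

luwakket and hagit both end in -t yet inflect differently (luwakktoth, hagut), so the final letter is not what conditions the rule; the last vowel is.
"hukit" has last vowel 'i'. The stems whose last vowel is 'i' (zefiz → zefuz, hagit → hagut) change the last vowel to 'u'.
The other patterns: stems whose last vowel is 'e' delete the last vowel and add -oth; stems whose last vowel is 'a', 'o' or 'u' add the prefix ve-.
So hukit → hukut.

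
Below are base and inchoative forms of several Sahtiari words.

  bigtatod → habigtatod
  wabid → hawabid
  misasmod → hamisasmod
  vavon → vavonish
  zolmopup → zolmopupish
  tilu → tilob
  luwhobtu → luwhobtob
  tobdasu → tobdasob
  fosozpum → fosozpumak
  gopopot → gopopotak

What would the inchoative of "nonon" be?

nononish

bigtatod and vavon both have last vowel 'o' yet inflect differently (habigtatod, vavonish), so the last vowel is not what conditions the rule; the final letter is.
"nonon" ends in -n. The one such stem in the data (vavon → vavonish) adds -ish, so the same rule applies.
So nonon → nononish.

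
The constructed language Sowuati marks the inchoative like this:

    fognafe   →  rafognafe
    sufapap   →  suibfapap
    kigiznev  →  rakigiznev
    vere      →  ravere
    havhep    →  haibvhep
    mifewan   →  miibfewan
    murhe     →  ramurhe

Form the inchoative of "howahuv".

rahowahuv

havhep and murhe both have last vowel 'e' yet inflect differently (haibvhep, ramurhe), so the last vowel is not what conditions the rule; the final letter is.
"howahuv" ends in -v. The one such stem in the data (kigiznev → rakigiznev) adds the prefix ra-, so the same rule applies.
So howahuv → rahowahuv.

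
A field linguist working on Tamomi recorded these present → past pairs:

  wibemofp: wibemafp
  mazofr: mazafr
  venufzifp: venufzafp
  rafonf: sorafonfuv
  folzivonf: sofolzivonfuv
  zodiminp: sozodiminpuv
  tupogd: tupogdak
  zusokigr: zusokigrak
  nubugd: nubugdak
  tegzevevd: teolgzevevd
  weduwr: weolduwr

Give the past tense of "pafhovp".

"pafhovp" has second-to-last letter 'v'. The one such stem in the data (tegzevevd → teolgzevevd) inserts -ol- after the first vowel (as does weduwr), so the same rule applies.
The other patterns: stems whose second-to-last letter is 'f' change the last vowel to 'a'; stems whose second-to-last letter is 'n' add so- … -uv around the stem; stems whose second-to-last letter is 'g' add -ak.
So pafhovp → paolfhovp.

paolfhovp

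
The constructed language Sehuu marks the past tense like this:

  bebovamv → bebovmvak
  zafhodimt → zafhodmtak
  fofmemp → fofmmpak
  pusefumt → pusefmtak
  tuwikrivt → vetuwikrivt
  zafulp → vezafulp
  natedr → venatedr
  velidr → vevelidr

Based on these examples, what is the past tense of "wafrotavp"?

vewafrotavp

zafhodimt and tuwikrivt both end in -t yet inflect differently (zafhodmtak, vetuwikrivt), so the final letter is not what conditions the rule; the second-to-last letter is.
"wafrotavp" has second-to-last letter 'v'. The one such stem in the data (tuwikrivt → vetuwikrivt) adds the prefix ve-, so the same rule applies.
The other pattern: stems whose second-to-last letter is 'm' delete the last vowel and add -ak.
So wafrotavp → vewafrotavp.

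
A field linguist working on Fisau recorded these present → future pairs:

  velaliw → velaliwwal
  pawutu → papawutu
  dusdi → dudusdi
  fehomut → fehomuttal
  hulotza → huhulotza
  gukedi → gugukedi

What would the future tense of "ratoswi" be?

raratoswi

"ratoswi" ends in a vowel. The stems ending in a vowel (pawutu → papawutu, gukedi → gugukedi, hulotza → huhulotza) repeat the first consonant+vowel as a prefix.
The other pattern: stems ending in a consonant double the final consonant and add -al.
So ratoswi → raratoswi.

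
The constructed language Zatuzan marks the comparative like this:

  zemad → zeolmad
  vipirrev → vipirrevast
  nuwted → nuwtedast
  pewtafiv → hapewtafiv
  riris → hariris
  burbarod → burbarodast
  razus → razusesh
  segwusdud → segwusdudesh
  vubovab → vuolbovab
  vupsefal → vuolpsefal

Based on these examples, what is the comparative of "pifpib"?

"pifpib" has last vowel 'i'. The stems whose last vowel is 'i' (pewtafiv → hapewtafiv, riris → hariris) add the prefix ha-.
The other patterns: stems whose last vowel is 'u' add -esh; stems whose last vowel is 'a' insert -ol- after the first vowel; stems whose last vowel is 'e' or 'o' add -ast.
So pifpib → hapifpib.

hapifpib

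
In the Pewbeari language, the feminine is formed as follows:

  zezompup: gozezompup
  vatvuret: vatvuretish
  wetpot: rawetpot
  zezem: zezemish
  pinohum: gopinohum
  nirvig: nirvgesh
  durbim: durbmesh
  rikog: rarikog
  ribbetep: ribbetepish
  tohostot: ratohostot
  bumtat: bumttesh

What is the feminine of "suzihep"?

suzihepish

wetpot and vatvuret both end in -t yet inflect differently (rawetpot, vatvuretish), so the final letter is not what conditions the rule; the last vowel is.
"suzihep" has last vowel 'e'. The stems whose last vowel is 'e' (vatvuret → vatvuretish, ribbetep → ribbetepish, zezem → zezemish) add -ish.
The other patterns: stems whose last vowel is 'o' add the prefix ra-; stems whose last vowel is 'u' add the prefix go-; stems whose last vowel is 'a' or 'i' delete the last vowel and add -esh.
So suzihep → suzihepish.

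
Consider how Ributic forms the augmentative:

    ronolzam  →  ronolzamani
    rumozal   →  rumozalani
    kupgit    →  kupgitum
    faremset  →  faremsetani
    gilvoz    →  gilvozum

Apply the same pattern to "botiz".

botizum

kupgit and faremset both end in -t yet inflect differently (kupgitum, faremsetani), so the final letter is not what conditions the rule; the number of vowels is.
"botiz" has 2 vowels. The stems with 2 vowels (gilvoz → gilvozum, kupgit → kupgitum) add -um.
The other pattern: stems with 3 vowels add -ani.
So botiz → botizum.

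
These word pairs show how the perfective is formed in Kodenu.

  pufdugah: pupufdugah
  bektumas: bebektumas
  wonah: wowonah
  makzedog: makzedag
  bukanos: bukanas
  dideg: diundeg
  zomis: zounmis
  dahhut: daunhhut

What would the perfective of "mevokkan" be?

bektumas and bukanos both end in -s yet inflect differently (bebektumas, bukanas), so the final letter is not what conditions the rule; the last vowel is.
"mevokkan" has last vowel 'a'. The stems whose last vowel is 'a' (pufdugah → pupufdugah, bektumas → bebektumas, wonah → wowonah) repeat the first consonant+vowel as a prefix.
The other patterns: stems whose last vowel is 'o' change the last vowel to 'a'; stems whose last vowel is 'e', 'i' or 'u' insert -un- after the first vowel.
So mevokkan → memevokkan.

memevokkan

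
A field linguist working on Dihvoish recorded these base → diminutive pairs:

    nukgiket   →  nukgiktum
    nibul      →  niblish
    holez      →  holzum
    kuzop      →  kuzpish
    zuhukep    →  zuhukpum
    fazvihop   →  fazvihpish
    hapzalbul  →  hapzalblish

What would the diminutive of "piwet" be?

zuhukep and fazvihop both end in -p yet inflect differently (zuhukpum, fazvihpish), so the final letter is not what conditions the rule; the last vowel is.
"piwet" has last vowel 'e'. The stems whose last vowel is 'e' (nukgiket → nukgiktum, zuhukep → zuhukpum, holez → holzum) delete the last vowel and add -um.
The other pattern: stems whose last vowel is 'o' or 'u' delete the last vowel and add -ish.
So piwet → piwtum.

piwtum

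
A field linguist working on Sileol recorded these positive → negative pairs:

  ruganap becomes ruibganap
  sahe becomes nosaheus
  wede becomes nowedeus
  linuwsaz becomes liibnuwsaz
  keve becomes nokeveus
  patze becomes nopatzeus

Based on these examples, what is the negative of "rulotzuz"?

"rulotzuz" ends in -z. The one such stem in the data (linuwsaz → liibnuwsaz) inserts -ib- after the first vowel (as does ruganap), so the same rule applies.
So rulotzuz → ruiblotzuz.

ruiblotzuz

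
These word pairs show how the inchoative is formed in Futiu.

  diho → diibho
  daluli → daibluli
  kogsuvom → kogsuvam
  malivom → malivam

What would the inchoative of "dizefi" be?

diho and kogsuvom both have last vowel 'o' yet inflect differently (diibho, kogsuvam), so the last vowel is not what conditions the rule; whether the stem ends in a vowel or a consonant is.
"dizefi" ends in a vowel. The stems ending in a vowel (diho → diibho, daluli → daibluli) insert -ib- after the first vowel.
So dizefi → diibzefi.

diibzefi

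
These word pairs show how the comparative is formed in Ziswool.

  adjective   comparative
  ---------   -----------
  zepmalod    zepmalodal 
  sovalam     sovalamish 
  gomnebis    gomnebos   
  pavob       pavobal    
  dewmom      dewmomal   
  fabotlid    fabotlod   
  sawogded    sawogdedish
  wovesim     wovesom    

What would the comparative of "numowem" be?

zepmalod and fabotlid both end in -d yet inflect differently (zepmalodal, fabotlod), so the final letter is not what conditions the rule; the last vowel is.
"numowem" has last vowel 'e'. The one such stem in the data (sawogded → sawogdedish) adds -ish, so the same rule applies.
The other patterns: stems whose last vowel is 'o' add -al; stems whose last vowel is 'i' change the last vowel to 'o'.
So numowem → numowemish.

numowemish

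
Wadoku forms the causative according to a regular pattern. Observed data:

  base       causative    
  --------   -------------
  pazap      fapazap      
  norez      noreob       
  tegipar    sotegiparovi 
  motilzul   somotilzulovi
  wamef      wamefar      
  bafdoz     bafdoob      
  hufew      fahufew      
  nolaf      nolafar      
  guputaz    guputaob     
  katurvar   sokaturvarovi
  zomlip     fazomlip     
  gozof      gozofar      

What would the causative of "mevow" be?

gozof and bafdoz both have last vowel 'o' yet inflect differently (gozofar, bafdoob), so the last vowel is not what conditions the rule; the final letter is.
"mevow" ends in -w. The one such stem in the data (hufew → fahufew) adds the prefix fa-, so the same rule applies.
The other patterns: stems ending in -f add -ar; stems ending in -z drop the final letter and add -ob; stems ending in -l or -r add so- … -ovi around the stem.
So mevow → famevow.

famevow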